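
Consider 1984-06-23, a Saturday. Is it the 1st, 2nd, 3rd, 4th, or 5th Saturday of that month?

Day 23 falls in week ⌈23/7⌉ of the month.
Days 1–7 hold the 1st Saturday, 8–14 the 2nd, 15–21 the 3rd, 22–28 the 4th, 29–31 the 5th.
23 is in the range for the 4th.

4th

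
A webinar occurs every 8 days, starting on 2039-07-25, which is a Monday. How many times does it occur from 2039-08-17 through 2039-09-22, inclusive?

5

Occurrences land 8·i days after 2039-07-25 for i = 0, 1, 2, …
2039-08-17 is 23 days after the start; 23 ÷ 8 = 2 remainder 7; since the remainder is 7, round up to i = 3. First occurrence in the window: #4 on 2039-08-18 (3×8 = 24 days in).
2039-09-22 is 59 days after the start; 59 ÷ 8 = 7 remainder 3. Last occurrence in the window: #8 on 2039-09-19.
Occurrences #4 through #8: 5 in total.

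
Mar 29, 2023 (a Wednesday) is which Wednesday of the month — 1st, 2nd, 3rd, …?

Day 29 falls in week ⌈29/7⌉ of the month.
Days 1–7 hold the 1st Wednesday, 8–14 the 2nd, 15–21 the 3rd, 22–28 the 4th, 29–31 the 5th.
29 is in the range for the 5th.

5th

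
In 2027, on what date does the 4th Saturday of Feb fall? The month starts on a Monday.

Feb 27, 2027

Feb 2027 begins on a Monday, so the first Saturday is Feb 6 (5 days later).
The 4th Saturday is 3 weeks later: 6 + 21 = 27.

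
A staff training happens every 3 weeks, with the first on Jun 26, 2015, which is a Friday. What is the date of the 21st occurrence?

Aug 19, 2016

The 21st occurrence is 20 intervals after the first: 20 × 21 = 420 days after Jun 26, 2015.
Jun has 30 days — 4 days to the end of Jun leaves 416.
From end of Jun to end of 2015 is 184 days (232 left).
Jan has 31 days (201 left).
Feb has 29 days (172 left).
Mar has 31 days (141 left).
Apr has 30 days (111 left).
May has 31 days (80 left).
Jun has 30 days (50 left).
Jul has 31 days (19 left).
19 days into Aug → Aug 19, 2016.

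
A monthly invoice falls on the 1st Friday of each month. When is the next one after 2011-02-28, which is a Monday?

February 2011 starts on a Tuesday, so its 1st Friday is 2011-02-04 (3 days in).
That is not after 2011-02-28, so look at March 2011.
March 2011 starts on a Tuesday, so its 1st Friday is 2011-03-04 (3 days in).

2011-03-04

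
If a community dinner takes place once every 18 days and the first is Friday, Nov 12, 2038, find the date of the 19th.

Oct 2, 2039

The 19th occurrence is 18 intervals after the first: 18 × 18 = 324 days after Nov 12, 2038.
Nov has 30 days — 18 days to the end of Nov leaves 306.
Dec has 31 days (275 left).
Jan has 31 days (244 left).
Feb has 28 days (216 left).
Mar has 31 days (185 left).
Apr has 30 days (155 left).
May has 31 days (124 left).
Jun has 30 days (94 left).
Jul has 31 days (63 left).
Aug has 31 days (32 left).
Sep has 30 days (2 left).
2 days into Oct → Oct 2, 2039.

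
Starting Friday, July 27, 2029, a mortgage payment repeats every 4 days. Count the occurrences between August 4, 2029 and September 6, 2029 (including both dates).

9

Occurrences land 4·i days after July 27, 2029 for i = 0, 1, 2, …
August 4, 2029 is 8 days after the start; 8 ÷ 4 = 2 remainder 0. First occurrence in the window: #3 on August 4, 2029 (2×4 = 8 days in).
September 6, 2029 is 41 days after the start; 41 ÷ 4 = 10 remainder 1. Last occurrence in the window: #11 on September 5, 2029.
Occurrences #3 through #11: 9 in total.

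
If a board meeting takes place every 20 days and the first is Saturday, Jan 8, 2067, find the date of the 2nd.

Jan 28, 2067

The 2nd occurrence is 1 interval after the first: 1 × 20 = 20 days after Jan 8, 2067.
20 days later is Jan 28, 2067.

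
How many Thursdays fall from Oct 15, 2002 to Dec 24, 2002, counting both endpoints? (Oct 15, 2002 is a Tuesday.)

Oct 15, 2002 is a Tuesday; the first Thursday on or after it is Oct 17, 2002 (2 days later).
From Oct 17, 2002 to Dec 24, 2002: 14 + 30 + 24 = 68 days (rest of Oct, Nov, Dec).
68 ÷ 7 = 9 full weeks with remainder 5, so 9 more Thursdays after the first → 10.

10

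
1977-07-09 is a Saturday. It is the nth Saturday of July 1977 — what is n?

2nd

Day 9 falls in week ⌈9/7⌉ of the month.
Days 1–7 hold the 1st Saturday, 8–14 the 2nd, 15–21 the 3rd, 22–28 the 4th, 29–31 the 5th.
9 is in the range for the 2nd.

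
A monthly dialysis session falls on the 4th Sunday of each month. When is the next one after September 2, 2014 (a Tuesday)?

September 2014 starts on a Monday; its first Sunday is the 7th, so the 4th Sunday is the 28th — September 28, 2014.
September 28, 2014 is after September 2, 2014, so that is the next one.

September 28, 2014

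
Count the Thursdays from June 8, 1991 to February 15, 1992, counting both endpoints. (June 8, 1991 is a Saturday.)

June 8, 1991 is a Saturday; the first Thursday on or after it is June 13, 1991 (5 days later).
From June 13, 1991 to February 15, 1992: 17 + 31 + 31 + 30 + 31 + 30 + 31 + 31 + 15 = 247 days (rest of June, July, August, September, October, November, December, January, February).
247 ÷ 7 = 35 full weeks with remainder 2, so 35 more Thursdays after the first → 36.

36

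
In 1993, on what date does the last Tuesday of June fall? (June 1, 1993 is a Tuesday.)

29 June 1993

June 1993 begins on a Tuesday, so the first Tuesday is June 1.
June 1993 has 30 days. Adding weeks: 1, 8, 15, 22, 29 — the last one ≤ 30 is the 29th.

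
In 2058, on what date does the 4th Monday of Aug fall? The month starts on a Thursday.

Aug 26, 2058

Aug 2058 begins on a Thursday, so the first Monday is Aug 5 (4 days later).
The 4th Monday is 3 weeks later: 5 + 21 = 26.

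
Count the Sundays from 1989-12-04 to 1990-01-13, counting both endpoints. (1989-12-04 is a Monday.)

5

1989-12-04 is a Monday; the first Sunday on or after it is 1989-12-10 (6 days later).
From 1989-12-10 to 1990-01-13: 21 + 13 = 34 days (rest of December, January).
34 ÷ 7 = 4 full weeks with remainder 6, so 4 more Sundays after the first → 5.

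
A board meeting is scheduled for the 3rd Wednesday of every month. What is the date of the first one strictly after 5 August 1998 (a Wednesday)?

19 August 1998

August 1998 starts on a Saturday; its first Wednesday is the 5th, so the 3rd Wednesday is the 19th — 19 August 1998.
19 August 1998 is after 5 August 1998, so that is the next one.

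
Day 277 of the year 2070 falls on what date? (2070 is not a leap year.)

2070-10-04

January has 31 days (277 − 31 = 246 remain).
February has 28 days (246 − 28 = 218 remain).
March has 31 days (218 − 31 = 187 remain).
April has 30 days (187 − 30 = 157 remain).
May has 31 days (157 − 31 = 126 remain).
June has 30 days (126 − 30 = 96 remain).
July has 31 days (96 − 31 = 65 remain).
August has 31 days (65 − 31 = 34 remain).
September has 30 days (34 − 30 = 4 remain).
4 into October → October 4.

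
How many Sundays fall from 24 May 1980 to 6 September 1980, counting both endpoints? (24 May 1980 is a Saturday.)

15

24 May 1980 is a Saturday; the first Sunday on or after it is 25 May 1980 (1 day later).
From 25 May 1980 to 6 September 1980: 6 + 30 + 31 + 31 + 6 = 104 days (rest of May, June, July, August, September).
104 ÷ 7 = 14 full weeks with remainder 6, so 14 more Sundays after the first → 15.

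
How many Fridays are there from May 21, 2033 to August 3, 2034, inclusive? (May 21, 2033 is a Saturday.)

May 21, 2033 is a Saturday; the first Friday on or after it is May 27, 2033 (6 days later).
From May 27, 2033 to August 3, 2034: 218 + 215 = 433 days (rest of 2033, to August 3, 2034 in 2034).
433 ÷ 7 = 61 full weeks with remainder 6, so 61 more Fridays after the first → 62.

62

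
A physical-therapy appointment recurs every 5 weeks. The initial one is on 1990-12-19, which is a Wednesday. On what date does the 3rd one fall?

The 3rd occurrence is 2 intervals after the first: 2 × 35 = 70 days after 1990-12-19.
December has 31 days — 12 days to the end of December leaves 58.
January has 31 days (27 left).
27 days into February → 1991-02-27.

1991-02-27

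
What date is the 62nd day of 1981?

3 March 1981

January has 31 days (62 − 31 = 31 remain).
February has 28 days (31 − 28 = 3 remain).
3 into March → March 3.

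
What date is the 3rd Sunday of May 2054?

2054-05-17

The first Sunday of May 2054 is May 3.
The 3rd Sunday is 2 weeks later: 3 + 14 = 17.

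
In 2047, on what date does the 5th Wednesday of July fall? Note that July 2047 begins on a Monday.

2047-07-31

July 2047 begins on a Monday, so the first Wednesday is July 3 (2 days later).
The 5th Wednesday is 4 weeks later: 3 + 28 = 31.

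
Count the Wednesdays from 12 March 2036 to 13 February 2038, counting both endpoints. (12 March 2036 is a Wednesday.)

12 March 2036 is a Wednesday; the first Wednesday on or after it is 12 March 2036.
From 12 March 2036 to 13 February 2038: 294 + 365 + 44 = 703 days (rest of 2036, 2037, to 13 February 2038 in 2038).
703 ÷ 7 = 100 full weeks with remainder 3, so 100 more Wednesdays after the first → 101.

101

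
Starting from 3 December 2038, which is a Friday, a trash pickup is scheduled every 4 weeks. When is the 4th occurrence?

The 4th occurrence is 3 intervals after the first: 3 × 28 = 84 days after 3 December 2038.
December has 31 days — 28 days to the end of December leaves 56.
January has 31 days (25 left).
25 days into February → 25 February 2039.

25 February 2039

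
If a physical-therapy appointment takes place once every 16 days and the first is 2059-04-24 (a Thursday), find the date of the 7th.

2059-07-29

The 7th occurrence is 6 intervals after the first: 6 × 16 = 96 days after 2059-04-24.
April has 30 days — 6 days to the end of April leaves 90.
May has 31 days (59 left).
June has 30 days (29 left).
29 days into July → 2059-07-29.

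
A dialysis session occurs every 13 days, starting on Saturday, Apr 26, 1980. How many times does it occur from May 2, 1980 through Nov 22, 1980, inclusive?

Occurrences land 13·i days after Apr 26, 1980 for i = 0, 1, 2, …
May 2, 1980 is 6 days after the start; 6 ÷ 13 = 0 remainder 6; since the remainder is 6, round up to i = 1. First occurrence in the window: #2 on May 9, 1980 (1×13 = 13 days in).
Nov 22, 1980 is 210 days after the start; 210 ÷ 13 = 16 remainder 2. Last occurrence in the window: #17 on Nov 20, 1980.
Occurrences #2 through #17: 16 in total.

16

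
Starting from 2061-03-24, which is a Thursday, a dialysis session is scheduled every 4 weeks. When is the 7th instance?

2061-09-08

The 7th occurrence is 6 intervals after the first: 6 × 28 = 168 days after 2061-03-24.
March has 31 days — 7 days to the end of March leaves 161.
April has 30 days (131 left).
May has 31 days (100 left).
June has 30 days (70 left).
July has 31 days (39 left).
August has 31 days (8 left).
8 days into September → 2061-09-08.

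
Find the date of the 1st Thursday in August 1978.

August 3, 1978

August 1978 begins on a Tuesday, so the first Thursday is August 3 (2 days later).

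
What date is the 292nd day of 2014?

January has 31 days (292 − 31 = 261 remain).
February has 28 days (261 − 28 = 233 remain).
March has 31 days (233 − 31 = 202 remain).
April has 30 days (202 − 30 = 172 remain).
May has 31 days (172 − 31 = 141 remain).
June has 30 days (141 − 30 = 111 remain).
July has 31 days (111 − 31 = 80 remain).
August has 31 days (80 − 31 = 49 remain).
September has 30 days (49 − 30 = 19 remain).
19 into October → October 19.

19 October 2014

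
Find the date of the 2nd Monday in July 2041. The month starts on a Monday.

July 2041 begins on a Monday, so the first Monday is July 1.
The 2nd Monday is 1 weeks later: 1 + 7 = 8.

2041-07-08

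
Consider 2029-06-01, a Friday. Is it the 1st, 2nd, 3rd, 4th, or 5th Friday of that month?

Day 1 falls in week ⌈1/7⌉ of the month.
Days 1–7 hold the 1st Friday, 8–14 the 2nd, 15–21 the 3rd, 22–28 the 4th, 29–31 the 5th.
1 is in the range for the 1st.

1st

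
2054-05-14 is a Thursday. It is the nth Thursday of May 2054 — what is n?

2nd

Day 14 falls in week ⌈14/7⌉ of the month.
Days 1–7 hold the 1st Thursday, 8–14 the 2nd, 15–21 the 3rd, 22–28 the 4th, 29–31 the 5th.
14 is in the range for the 2nd.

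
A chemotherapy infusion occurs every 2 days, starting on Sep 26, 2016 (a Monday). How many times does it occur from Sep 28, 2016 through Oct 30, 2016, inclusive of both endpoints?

17

Occurrences land 2·i days after Sep 26, 2016 for i = 0, 1, 2, …
Sep 28, 2016 is 2 days after the start; 2 ÷ 2 = 1 remainder 0. First occurrence in the window: #2 on Sep 28, 2016 (1×2 = 2 days in).
Oct 30, 2016 is 34 days after the start; 34 ÷ 2 = 17 remainder 0. Last occurrence in the window: #18 on Oct 30, 2016.
Occurrences #2 through #18: 17 in total.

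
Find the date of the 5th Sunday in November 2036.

November 30, 2036

The first Sunday of November 2036 is November 2.
The 5th Sunday is 4 weeks later: 2 + 28 = 30.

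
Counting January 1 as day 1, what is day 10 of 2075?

10 January 2075

10 into January → January 10.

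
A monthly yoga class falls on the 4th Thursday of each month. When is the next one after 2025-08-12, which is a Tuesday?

2025-08-28

August 2025 starts on a Friday; its first Thursday is the 7th, so the 4th Thursday is the 28th — 2025-08-28.
2025-08-28 is after 2025-08-12, so that is the next one.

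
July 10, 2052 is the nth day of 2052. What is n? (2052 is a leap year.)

Days in months before July: 31 + 29 + 31 + 30 + 31 + 30 = 182.
Plus 10 days into July → day 192.

192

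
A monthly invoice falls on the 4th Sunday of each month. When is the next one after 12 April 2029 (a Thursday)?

22 April 2029

April 2029 starts on a Sunday; its first Sunday is the 1st, so the 4th Sunday is the 22nd — 22 April 2029.
22 April 2029 is after 12 April 2029, so that is the next one.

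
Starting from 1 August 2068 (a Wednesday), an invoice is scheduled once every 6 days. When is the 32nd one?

3 February 2069

The 32nd occurrence is 31 intervals after the first: 31 × 6 = 186 days after 1 August 2068.
August has 31 days — 30 days to the end of August leaves 156.
September has 30 days (126 left).
October has 31 days (95 left).
November has 30 days (65 left).
December has 31 days (34 left).
January has 31 days (3 left).
3 days into February → 3 February 2069.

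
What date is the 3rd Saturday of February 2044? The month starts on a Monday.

February 2044 begins on a Monday, so the first Saturday is February 6 (5 days later).
The 3rd Saturday is 2 weeks later: 6 + 14 = 20.

2044-02-20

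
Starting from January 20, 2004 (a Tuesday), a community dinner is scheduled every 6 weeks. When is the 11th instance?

The 11th occurrence is 10 intervals after the first: 10 × 42 = 420 days after January 20, 2004.
January has 31 days — 11 days to the end of January leaves 409.
From end of January to end of 2004 is 335 days (74 left).
January has 31 days (43 left).
February has 28 days (15 left).
15 days into March → March 15, 2005.

March 15, 2005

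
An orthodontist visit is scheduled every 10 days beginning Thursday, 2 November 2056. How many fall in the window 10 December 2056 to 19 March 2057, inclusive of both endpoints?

Occurrences land 10·i days after 2 November 2056 for i = 0, 1, 2, …
10 December 2056 is 38 days after the start; 38 ÷ 10 = 3 remainder 8; since the remainder is 8, round up to i = 4. First occurrence in the window: #5 on 12 December 2056 (4×10 = 40 days in).
19 March 2057 is 137 days after the start; 137 ÷ 10 = 13 remainder 7. Last occurrence in the window: #14 on 12 March 2057.
Occurrences #5 through #14: 10 in total.

10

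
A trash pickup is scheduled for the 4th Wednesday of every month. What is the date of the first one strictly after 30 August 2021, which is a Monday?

August 2021 starts on a Sunday; its first Wednesday is the 4th, so the 4th Wednesday is the 25th — 25 August 2021.
That is not after 30 August 2021, so look at September 2021.
September 2021 starts on a Wednesday; its first Wednesday is the 1st, so the 4th Wednesday is the 22nd — 22 September 2021.

22 September 2021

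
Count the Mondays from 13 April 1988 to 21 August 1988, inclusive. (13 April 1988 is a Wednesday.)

13 April 1988 is a Wednesday; the first Monday on or after it is 18 April 1988 (5 days later).
From 18 April 1988 to 21 August 1988: 12 + 31 + 30 + 31 + 21 = 125 days (rest of April, May, June, July, August).
125 ÷ 7 = 17 full weeks with remainder 6, so 17 more Mondays after the first → 18.

18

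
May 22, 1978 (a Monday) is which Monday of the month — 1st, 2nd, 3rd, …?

4th

Day 22 falls in week ⌈22/7⌉ of the month.
Days 1–7 hold the 1st Monday, 8–14 the 2nd, 15–21 the 3rd, 22–28 the 4th, 29–31 the 5th.
22 is in the range for the 4th.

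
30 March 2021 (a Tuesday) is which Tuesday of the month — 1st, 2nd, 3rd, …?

Day 30 falls in week ⌈30/7⌉ of the month.
Days 1–7 hold the 1st Tuesday, 8–14 the 2nd, 15–21 the 3rd, 22–28 the 4th, 29–31 the 5th.
30 is in the range for the 5th.

5th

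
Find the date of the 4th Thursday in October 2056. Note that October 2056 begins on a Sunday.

October 2056 begins on a Sunday, so the first Thursday is October 5 (4 days later).
The 4th Thursday is 3 weeks later: 5 + 21 = 26.

October 26, 2056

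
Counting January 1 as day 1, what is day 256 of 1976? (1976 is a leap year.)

12 September 1976

January has 31 days (256 − 31 = 225 remain).
February has 29 days (225 − 29 = 196 remain).
March has 31 days (196 − 31 = 165 remain).
April has 30 days (165 − 30 = 135 remain).
May has 31 days (135 − 31 = 104 remain).
June has 30 days (104 − 30 = 74 remain).
July has 31 days (74 − 31 = 43 remain).
August has 31 days (43 − 31 = 12 remain).
12 into September → September 12.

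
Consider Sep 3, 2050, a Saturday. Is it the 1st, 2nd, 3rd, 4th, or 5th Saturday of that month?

Day 3 falls in week ⌈3/7⌉ of the month.
Days 1–7 hold the 1st Saturday, 8–14 the 2nd, 15–21 the 3rd, 22–28 the 4th, 29–31 the 5th.
3 is in the range for the 1st.

1st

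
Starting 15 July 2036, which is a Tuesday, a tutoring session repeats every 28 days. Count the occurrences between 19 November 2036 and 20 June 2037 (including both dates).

Occurrences land 28·i days after 15 July 2036 for i = 0, 1, 2, …
19 November 2036 is 127 days after the start; 127 ÷ 28 = 4 remainder 15; since the remainder is 15, round up to i = 5. First occurrence in the window: #6 on 2 December 2036 (5×28 = 140 days in).
20 June 2037 is 340 days after the start; 340 ÷ 28 = 12 remainder 4. Last occurrence in the window: #13 on 16 June 2037.
Occurrences #6 through #13: 8 in total.

8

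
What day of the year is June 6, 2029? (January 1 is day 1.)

157

Days in months before June: 31 + 28 + 31 + 30 + 31 = 151.
Plus 6 days into June → day 157.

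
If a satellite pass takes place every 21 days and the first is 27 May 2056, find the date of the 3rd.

8 July 2056

The 3rd occurrence is 2 intervals after the first: 2 × 21 = 42 days after 27 May 2056.
May has 31 days — 4 days to the end of May leaves 38.
June has 30 days (8 left).
8 days into July → 8 July 2056.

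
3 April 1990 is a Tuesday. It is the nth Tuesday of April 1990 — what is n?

1st

Day 3 falls in week ⌈3/7⌉ of the month.
Days 1–7 hold the 1st Tuesday, 8–14 the 2nd, 15–21 the 3rd, 22–28 the 4th, 29–31 the 5th.
3 is in the range for the 1st.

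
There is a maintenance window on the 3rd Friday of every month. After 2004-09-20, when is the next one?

September 2004 starts on a Wednesday; its first Friday is the 3rd, so the 3rd Friday is the 17th — 2004-09-17.
That is not after 2004-09-20, so look at October 2004.
October 2004 starts on a Friday; its first Friday is the 1st, so the 3rd Friday is the 15th — 2004-10-15.

2004-10-15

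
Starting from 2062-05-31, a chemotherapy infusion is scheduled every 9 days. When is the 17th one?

2062-10-22

The 17th occurrence is 16 intervals after the first: 16 × 9 = 144 days after 2062-05-31.
May has 31 days — 0 days to the end of May leaves 144.
June has 30 days (114 left).
July has 31 days (83 left).
August has 31 days (52 left).
September has 30 days (22 left).
22 days into October → 2062-10-22.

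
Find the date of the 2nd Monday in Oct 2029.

Oct 8, 2029

The first Monday of Oct 2029 is Oct 1.
The 2nd Monday is 1 weeks later: 1 + 7 = 8.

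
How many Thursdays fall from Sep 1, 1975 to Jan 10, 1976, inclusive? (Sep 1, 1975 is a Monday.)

19

Sep 1, 1975 is a Monday; the first Thursday on or after it is Sep 4, 1975 (3 days later).
From Sep 4, 1975 to Jan 10, 1976: 26 + 31 + 30 + 31 + 10 = 128 days (rest of Sep, Oct, Nov, Dec, Jan).
128 ÷ 7 = 18 full weeks with remainder 2, so 18 more Thursdays after the first → 19.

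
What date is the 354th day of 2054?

2054-12-20

January has 31 days (354 − 31 = 323 remain).
February has 28 days (323 − 28 = 295 remain).
March has 31 days (295 − 31 = 264 remain).
April has 30 days (264 − 30 = 234 remain).
May has 31 days (234 − 31 = 203 remain).
June has 30 days (203 − 30 = 173 remain).
July has 31 days (173 − 31 = 142 remain).
August has 31 days (142 − 31 = 111 remain).
September has 30 days (111 − 30 = 81 remain).
October has 31 days (81 − 31 = 50 remain).
November has 30 days (50 − 30 = 20 remain).
20 into December → December 20.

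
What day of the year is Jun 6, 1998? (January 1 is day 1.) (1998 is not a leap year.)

Days in months before Jun: 31 + 28 + 31 + 30 + 31 = 151.
Plus 6 days into Jun → day 157.

157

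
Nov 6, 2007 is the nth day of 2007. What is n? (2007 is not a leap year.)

Days in months before Nov: 31 + 28 + 31 + 30 + 31 + 30 + 31 + 31 + 30 + 31 = 304.
Plus 6 days into Nov → day 310.

310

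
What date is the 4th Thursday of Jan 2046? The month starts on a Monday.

Jan 2046 begins on a Monday, so the first Thursday is Jan 4 (3 days later).
The 4th Thursday is 3 weeks later: 4 + 21 = 25.

Jan 25, 2046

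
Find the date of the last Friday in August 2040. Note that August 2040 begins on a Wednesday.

August 2040 begins on a Wednesday, so the first Friday is August 3 (2 days later).
August 2040 has 31 days. Adding weeks: 3, 10, 17, 24, 31 — the last one ≤ 31 is the 31st.

August 31, 2040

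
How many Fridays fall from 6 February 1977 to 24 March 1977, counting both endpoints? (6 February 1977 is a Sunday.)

6

6 February 1977 is a Sunday; the first Friday on or after it is 11 February 1977 (5 days later).
From 11 February 1977 to 24 March 1977: 17 + 24 = 41 days (rest of February, March).
41 ÷ 7 = 5 full weeks with remainder 6, so 5 more Fridays after the first → 6.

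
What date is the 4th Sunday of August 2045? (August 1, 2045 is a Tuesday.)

August 2045 begins on a Tuesday, so the first Sunday is August 6 (5 days later).
The 4th Sunday is 3 weeks later: 6 + 21 = 27.

August 27, 2045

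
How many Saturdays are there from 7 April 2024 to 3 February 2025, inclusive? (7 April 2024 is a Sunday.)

7 April 2024 is a Sunday; the first Saturday on or after it is 13 April 2024 (6 days later).
From 13 April 2024 to 3 February 2025: 17 + 31 + 30 + 31 + 31 + 30 + 31 + 30 + 31 + 31 + 3 = 296 days (rest of April, May, June, July, August, September, October, November, December, January, February).
296 ÷ 7 = 42 full weeks with remainder 2, so 42 more Saturdays after the first → 43.

43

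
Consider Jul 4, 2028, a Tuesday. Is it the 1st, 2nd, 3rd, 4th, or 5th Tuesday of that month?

Day 4 falls in week ⌈4/7⌉ of the month.
Days 1–7 hold the 1st Tuesday, 8–14 the 2nd, 15–21 the 3rd, 22–28 the 4th, 29–31 the 5th.
4 is in the range for the 1st.

1st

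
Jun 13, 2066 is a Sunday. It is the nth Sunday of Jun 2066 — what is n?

Day 13 falls in week ⌈13/7⌉ of the month.
Days 1–7 hold the 1st Sunday, 8–14 the 2nd, 15–21 the 3rd, 22–28 the 4th, 29–31 the 5th.
13 is in the range for the 2nd.

2nd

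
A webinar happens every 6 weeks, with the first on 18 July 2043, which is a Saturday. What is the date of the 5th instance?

2 January 2044

The 5th occurrence is 4 intervals after the first: 4 × 42 = 168 days after 18 July 2043.
July has 31 days — 13 days to the end of July leaves 155.
August has 31 days (124 left).
September has 30 days (94 left).
October has 31 days (63 left).
November has 30 days (33 left).
December has 31 days (2 left).
2 days into January → 2 January 2044.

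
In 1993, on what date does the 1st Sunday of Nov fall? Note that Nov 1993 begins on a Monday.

Nov 1993 begins on a Monday, so the first Sunday is Nov 7 (6 days later).

Nov 7, 1993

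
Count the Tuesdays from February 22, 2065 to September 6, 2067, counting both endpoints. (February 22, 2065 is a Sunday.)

133

February 22, 2065 is a Sunday; the first Tuesday on or after it is February 24, 2065 (2 days later).
From February 24, 2065 to September 6, 2067: 310 + 365 + 249 = 924 days (rest of 2065, 2066, to September 6, 2067 in 2067).
924 ÷ 7 = 132 full weeks with remainder 0, so 132 more Tuesdays after the first → 133.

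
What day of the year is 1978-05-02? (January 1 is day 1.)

122

Days in months before May: 31 + 28 + 31 + 30 = 120.
Plus 2 days into May → day 122.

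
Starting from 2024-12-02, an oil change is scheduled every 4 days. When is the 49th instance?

The 49th occurrence is 48 intervals after the first: 48 × 4 = 192 days after 2024-12-02.
December has 31 days — 29 days to the end of December leaves 163.
January has 31 days (132 left).
February has 28 days (104 left).
March has 31 days (73 left).
April has 30 days (43 left).
May has 31 days (12 left).
12 days into June → 2025-06-12.

2025-06-12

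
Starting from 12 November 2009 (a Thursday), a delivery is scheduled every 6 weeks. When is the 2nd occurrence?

The 2nd occurrence is 1 interval after the first: 1 × 42 = 42 days after 12 November 2009.
November has 30 days — 18 days to the end of November leaves 24.
24 days into December → 24 December 2009.

24 December 2009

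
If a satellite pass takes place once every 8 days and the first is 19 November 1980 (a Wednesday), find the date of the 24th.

The 24th occurrence is 23 intervals after the first: 23 × 8 = 184 days after 19 November 1980.
November has 30 days — 11 days to the end of November leaves 173.
December has 31 days (142 left).
January has 31 days (111 left).
February has 28 days (83 left).
March has 31 days (52 left).
April has 30 days (22 left).
22 days into May → 22 May 1981.

22 May 1981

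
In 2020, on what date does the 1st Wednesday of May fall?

May 6, 2020

The first Wednesday of May 2020 is May 6.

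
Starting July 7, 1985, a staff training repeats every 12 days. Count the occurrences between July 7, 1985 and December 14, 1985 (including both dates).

14

Occurrences land 12·i days after July 7, 1985 for i = 0, 1, 2, …
The window opens on the start date, so the first occurrence inside is #1 on July 7, 1985.
December 14, 1985 is 160 days after the start; 160 ÷ 12 = 13 remainder 4. Last occurrence in the window: #14 on December 10, 1985.
Occurrences #1 through #14: 14 in total.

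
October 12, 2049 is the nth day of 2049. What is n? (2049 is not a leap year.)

285

Days in months before October: 31 + 28 + 31 + 30 + 31 + 30 + 31 + 31 + 30 = 273.
Plus 12 days into October → day 285.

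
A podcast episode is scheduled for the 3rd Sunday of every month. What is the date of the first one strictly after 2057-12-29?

2058-01-20

December 2057 starts on a Saturday; its first Sunday is the 2nd, so the 3rd Sunday is the 16th — 2057-12-16.
That is not after 2057-12-29, so look at January 2058.
January 2058 starts on a Tuesday; its first Sunday is the 6th, so the 3rd Sunday is the 20th — 2058-01-20.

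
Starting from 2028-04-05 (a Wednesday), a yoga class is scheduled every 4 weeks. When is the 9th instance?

The 9th occurrence is 8 intervals after the first: 8 × 28 = 224 days after 2028-04-05.
April has 30 days — 25 days to the end of April leaves 199.
May has 31 days (168 left).
June has 30 days (138 left).
July has 31 days (107 left).
August has 31 days (76 left).
September has 30 days (46 left).
October has 31 days (15 left).
15 days into November → 2028-11-15.

2028-11-15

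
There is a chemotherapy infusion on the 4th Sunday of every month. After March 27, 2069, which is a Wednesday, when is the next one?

March 2069 starts on a Friday; its first Sunday is the 3rd, so the 4th Sunday is the 24th — March 24, 2069.
That is not after March 27, 2069, so look at April 2069.
April 2069 starts on a Monday; its first Sunday is the 7th, so the 4th Sunday is the 28th — April 28, 2069.

April 28, 2069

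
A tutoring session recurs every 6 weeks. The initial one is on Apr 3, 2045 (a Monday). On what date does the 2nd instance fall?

May 15, 2045

The 2nd occurrence is 1 interval after the first: 1 × 42 = 42 days after Apr 3, 2045.
Apr has 30 days — 27 days to the end of Apr leaves 15.
15 days into May → May 15, 2045.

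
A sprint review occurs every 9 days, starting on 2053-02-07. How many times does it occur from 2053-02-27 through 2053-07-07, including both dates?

14

Occurrences land 9·i days after 2053-02-07 for i = 0, 1, 2, …
2053-02-27 is 20 days after the start; 20 ÷ 9 = 2 remainder 2; since the remainder is 2, round up to i = 3. First occurrence in the window: #4 on 2053-03-06 (3×9 = 27 days in).
2053-07-07 is 150 days after the start; 150 ÷ 9 = 16 remainder 6. Last occurrence in the window: #17 on 2053-07-01.
Occurrences #4 through #17: 14 in total.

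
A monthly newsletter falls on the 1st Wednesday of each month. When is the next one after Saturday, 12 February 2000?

February 2000 starts on a Tuesday, so its 1st Wednesday is 2 February 2000 (1 day in).
That is not after 12 February 2000, so look at March 2000.
March 2000 starts on a Wednesday, so its 1st Wednesday is 1 March 2000.

1 March 2000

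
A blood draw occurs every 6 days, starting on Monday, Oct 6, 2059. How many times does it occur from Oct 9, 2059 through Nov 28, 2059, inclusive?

Occurrences land 6·i days after Oct 6, 2059 for i = 0, 1, 2, …
Oct 9, 2059 is 3 days after the start; 3 ÷ 6 = 0 remainder 3; since the remainder is 3, round up to i = 1. First occurrence in the window: #2 on Oct 12, 2059 (1×6 = 6 days in).
Nov 28, 2059 is 53 days after the start; 53 ÷ 6 = 8 remainder 5. Last occurrence in the window: #9 on Nov 23, 2059.
Occurrences #2 through #9: 8 in total.

8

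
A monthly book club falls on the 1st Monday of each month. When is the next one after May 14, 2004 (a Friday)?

May 2004 starts on a Saturday, so its 1st Monday is May 3, 2004 (2 days in).
That is not after May 14, 2004, so look at Jun 2004.
Jun 2004 starts on a Tuesday, so its 1st Monday is Jun 7, 2004 (6 days in).

Jun 7, 2004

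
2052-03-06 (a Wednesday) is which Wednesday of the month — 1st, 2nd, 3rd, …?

1st

Day 6 falls in week ⌈6/7⌉ of the month.
Days 1–7 hold the 1st Wednesday, 8–14 the 2nd, 15–21 the 3rd, 22–28 the 4th, 29–31 the 5th.
6 is in the range for the 1st.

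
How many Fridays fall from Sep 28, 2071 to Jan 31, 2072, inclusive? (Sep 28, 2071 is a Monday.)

18

Sep 28, 2071 is a Monday; the first Friday on or after it is Oct 2, 2071 (4 days later).
From Oct 2, 2071 to Jan 31, 2072: 29 + 30 + 31 + 31 = 121 days (rest of Oct, Nov, Dec, Jan).
121 ÷ 7 = 17 full weeks with remainder 2, so 17 more Fridays after the first → 18.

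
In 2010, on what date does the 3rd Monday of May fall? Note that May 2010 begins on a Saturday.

May 17, 2010

May 2010 begins on a Saturday, so the first Monday is May 3 (2 days later).
The 3rd Monday is 2 weeks later: 3 + 14 = 17.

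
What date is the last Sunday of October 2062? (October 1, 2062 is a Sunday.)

2062-10-29

October 2062 begins on a Sunday, so the first Sunday is October 1.
October 2062 has 31 days. Adding weeks: 1, 8, 15, 22, 29 — the last one ≤ 31 is the 29th.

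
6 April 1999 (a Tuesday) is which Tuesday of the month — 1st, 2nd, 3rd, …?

Day 6 falls in week ⌈6/7⌉ of the month.
Days 1–7 hold the 1st Tuesday, 8–14 the 2nd, 15–21 the 3rd, 22–28 the 4th, 29–31 the 5th.
6 is in the range for the 1st.

1st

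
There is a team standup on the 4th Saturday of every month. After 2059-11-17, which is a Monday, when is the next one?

2059-11-22

November 2059 starts on a Saturday; its first Saturday is the 1st, so the 4th Saturday is the 22nd — 2059-11-22.
2059-11-22 is after 2059-11-17, so that is the next one.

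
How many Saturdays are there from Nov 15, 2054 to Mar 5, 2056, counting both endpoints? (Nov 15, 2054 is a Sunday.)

Nov 15, 2054 is a Sunday; the first Saturday on or after it is Nov 21, 2054 (6 days later).
From Nov 21, 2054 to Mar 5, 2056: 40 + 365 + 65 = 470 days (rest of 2054, 2055, to Mar 5, 2056 in 2056).
470 ÷ 7 = 67 full weeks with remainder 1, so 67 more Saturdays after the first → 68.

68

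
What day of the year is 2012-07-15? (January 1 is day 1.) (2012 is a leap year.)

Days in months before July: 31 + 29 + 31 + 30 + 31 + 30 = 182.
Plus 15 days into July → day 197.

197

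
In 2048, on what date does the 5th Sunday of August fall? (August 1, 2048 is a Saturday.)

2048-08-30

August 2048 begins on a Saturday, so the first Sunday is August 2 (1 day later).
The 5th Sunday is 4 weeks later: 2 + 28 = 30.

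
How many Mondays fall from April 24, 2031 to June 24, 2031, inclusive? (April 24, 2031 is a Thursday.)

April 24, 2031 is a Thursday; the first Monday on or after it is April 28, 2031 (4 days later).
From April 28, 2031 to June 24, 2031: 2 + 31 + 24 = 57 days (rest of April, May, June).
57 ÷ 7 = 8 full weeks with remainder 1, so 8 more Mondays after the first → 9.

9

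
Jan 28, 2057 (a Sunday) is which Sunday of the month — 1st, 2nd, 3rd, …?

4th

Day 28 falls in week ⌈28/7⌉ of the month.
Days 1–7 hold the 1st Sunday, 8–14 the 2nd, 15–21 the 3rd, 22–28 the 4th, 29–31 the 5th.
28 is in the range for the 4th.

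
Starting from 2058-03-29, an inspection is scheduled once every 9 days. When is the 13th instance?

2058-07-15

The 13th occurrence is 12 intervals after the first: 12 × 9 = 108 days after 2058-03-29.
March has 31 days — 2 days to the end of March leaves 106.
April has 30 days (76 left).
May has 31 days (45 left).
June has 30 days (15 left).
15 days into July → 2058-07-15.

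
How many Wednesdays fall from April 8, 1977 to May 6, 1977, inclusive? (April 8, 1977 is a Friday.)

4

April 8, 1977 is a Friday; the first Wednesday on or after it is April 13, 1977 (5 days later).
From April 13, 1977 to May 6, 1977: 17 + 6 = 23 days (rest of April, May).
23 ÷ 7 = 3 full weeks with remainder 2, so 3 more Wednesdays after the first → 4.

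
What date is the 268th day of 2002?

September 25, 2002

January has 31 days (268 − 31 = 237 remain).
February has 28 days (237 − 28 = 209 remain).
March has 31 days (209 − 31 = 178 remain).
April has 30 days (178 − 30 = 148 remain).
May has 31 days (148 − 31 = 117 remain).
June has 30 days (117 − 30 = 87 remain).
July has 31 days (87 − 31 = 56 remain).
August has 31 days (56 − 31 = 25 remain).
25 into September → September 25.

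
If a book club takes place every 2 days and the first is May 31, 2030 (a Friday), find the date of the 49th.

Sep 4, 2030

The 49th occurrence is 48 intervals after the first: 48 × 2 = 96 days after May 31, 2030.
May has 31 days — 0 days to the end of May leaves 96.
Jun has 30 days (66 left).
Jul has 31 days (35 left).
Aug has 31 days (4 left).
4 days into Sep → Sep 4, 2030.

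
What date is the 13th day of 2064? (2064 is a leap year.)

Jan 13, 2064

13 into Jan → Jan 13.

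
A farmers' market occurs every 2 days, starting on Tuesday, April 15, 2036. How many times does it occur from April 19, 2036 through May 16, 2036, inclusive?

Occurrences land 2·i days after April 15, 2036 for i = 0, 1, 2, …
April 19, 2036 is 4 days after the start; 4 ÷ 2 = 2 remainder 0. First occurrence in the window: #3 on April 19, 2036 (2×2 = 4 days in).
May 16, 2036 is 31 days after the start; 31 ÷ 2 = 15 remainder 1. Last occurrence in the window: #16 on May 15, 2036.
Occurrences #3 through #16: 14 in total.

14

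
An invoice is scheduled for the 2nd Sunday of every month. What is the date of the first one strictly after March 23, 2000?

April 9, 2000

March 2000 starts on a Wednesday; its first Sunday is the 5th, so the 2nd Sunday is the 12th — March 12, 2000.
That is not after March 23, 2000, so look at April 2000.
April 2000 starts on a Saturday; its first Sunday is the 2nd, so the 2nd Sunday is the 9th — April 9, 2000.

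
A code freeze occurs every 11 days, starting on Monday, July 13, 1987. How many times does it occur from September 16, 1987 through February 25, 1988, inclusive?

Occurrences land 11·i days after July 13, 1987 for i = 0, 1, 2, …
September 16, 1987 is 65 days after the start; 65 ÷ 11 = 5 remainder 10; since the remainder is 10, round up to i = 6. First occurrence in the window: #7 on September 17, 1987 (6×11 = 66 days in).
February 25, 1988 is 227 days after the start; 227 ÷ 11 = 20 remainder 7. Last occurrence in the window: #21 on February 18, 1988.
Occurrences #7 through #21: 15 in total.

15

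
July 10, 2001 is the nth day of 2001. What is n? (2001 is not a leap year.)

191

Days in months before July: 31 + 28 + 31 + 30 + 31 + 30 = 181.
Plus 10 days into July → day 191.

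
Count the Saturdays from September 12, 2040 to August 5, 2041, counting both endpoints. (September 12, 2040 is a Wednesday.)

47

September 12, 2040 is a Wednesday; the first Saturday on or after it is September 15, 2040 (3 days later).
From September 15, 2040 to August 5, 2041: 107 + 217 = 324 days (rest of 2040, to August 5, 2041 in 2041).
324 ÷ 7 = 46 full weeks with remainder 2, so 46 more Saturdays after the first → 47.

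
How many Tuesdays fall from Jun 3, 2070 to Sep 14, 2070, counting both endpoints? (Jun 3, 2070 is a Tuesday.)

Jun 3, 2070 is a Tuesday; the first Tuesday on or after it is Jun 3, 2070.
From Jun 3, 2070 to Sep 14, 2070: 27 + 31 + 31 + 14 = 103 days (rest of Jun, Jul, Aug, Sep).
103 ÷ 7 = 14 full weeks with remainder 5, so 14 more Tuesdays after the first → 15.

15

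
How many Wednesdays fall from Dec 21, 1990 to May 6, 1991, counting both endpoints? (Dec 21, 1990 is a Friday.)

Dec 21, 1990 is a Friday; the first Wednesday on or after it is Dec 26, 1990 (5 days later).
From Dec 26, 1990 to May 6, 1991: 5 + 31 + 28 + 31 + 30 + 6 = 131 days (rest of Dec, Jan, Feb, Mar, Apr, May).
131 ÷ 7 = 18 full weeks with remainder 5, so 18 more Wednesdays after the first → 19.

19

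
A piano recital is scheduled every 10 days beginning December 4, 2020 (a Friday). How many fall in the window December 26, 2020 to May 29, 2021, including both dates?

15

Occurrences land 10·i days after December 4, 2020 for i = 0, 1, 2, …
December 26, 2020 is 22 days after the start; 22 ÷ 10 = 2 remainder 2; since the remainder is 2, round up to i = 3. First occurrence in the window: #4 on January 3, 2021 (3×10 = 30 days in).
May 29, 2021 is 176 days after the start; 176 ÷ 10 = 17 remainder 6. Last occurrence in the window: #18 on May 23, 2021.
Occurrences #4 through #18: 15 in total.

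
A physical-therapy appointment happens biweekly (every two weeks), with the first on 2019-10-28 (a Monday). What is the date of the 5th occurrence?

The 5th occurrence is 4 intervals after the first: 4 × 14 = 56 days after 2019-10-28.
October has 31 days — 3 days to the end of October leaves 53.
November has 30 days (23 left).
23 days into December → 2019-12-23.

2019-12-23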